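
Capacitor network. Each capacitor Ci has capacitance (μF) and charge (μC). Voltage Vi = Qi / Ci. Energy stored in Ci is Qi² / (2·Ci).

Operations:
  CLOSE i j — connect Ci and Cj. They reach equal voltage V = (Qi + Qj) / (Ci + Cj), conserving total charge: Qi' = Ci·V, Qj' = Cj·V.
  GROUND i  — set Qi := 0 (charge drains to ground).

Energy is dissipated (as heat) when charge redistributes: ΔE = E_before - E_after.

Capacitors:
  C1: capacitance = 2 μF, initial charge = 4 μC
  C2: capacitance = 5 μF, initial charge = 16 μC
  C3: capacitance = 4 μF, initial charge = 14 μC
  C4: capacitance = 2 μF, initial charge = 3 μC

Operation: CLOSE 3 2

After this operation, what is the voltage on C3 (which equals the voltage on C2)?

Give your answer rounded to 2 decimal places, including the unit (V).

Initial: C1(2μF, Q=4μC, V=2.00V), C2(5μF, Q=16μC, V=3.20V), C3(4μF, Q=14μC, V=3.50V), C4(2μF, Q=3μC, V=1.50V)
Op 1: CLOSE 3-2: Q_total=30.00, C_total=9.00, V=3.33; Q3=13.33, Q2=16.67; dissipated=0.100

Answer: 3.33 V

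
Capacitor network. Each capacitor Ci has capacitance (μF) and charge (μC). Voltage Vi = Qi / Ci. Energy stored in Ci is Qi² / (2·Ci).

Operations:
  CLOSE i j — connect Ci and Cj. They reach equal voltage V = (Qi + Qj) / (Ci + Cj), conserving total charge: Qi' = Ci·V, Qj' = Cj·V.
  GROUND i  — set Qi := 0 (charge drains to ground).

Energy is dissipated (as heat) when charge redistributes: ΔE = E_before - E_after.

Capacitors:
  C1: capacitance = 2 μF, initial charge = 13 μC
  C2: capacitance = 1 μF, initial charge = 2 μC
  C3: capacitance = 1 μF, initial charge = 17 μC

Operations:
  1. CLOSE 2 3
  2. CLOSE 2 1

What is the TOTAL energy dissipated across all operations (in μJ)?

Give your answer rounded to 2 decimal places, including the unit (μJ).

Initial: C1(2μF, Q=13μC, V=6.50V), C2(1μF, Q=2μC, V=2.00V), C3(1μF, Q=17μC, V=17.00V)
Op 1: CLOSE 2-3: Q_total=19.00, C_total=2.00, V=9.50; Q2=9.50, Q3=9.50; dissipated=56.250
Op 2: CLOSE 2-1: Q_total=22.50, C_total=3.00, V=7.50; Q2=7.50, Q1=15.00; dissipated=3.000
Total dissipated: 59.250 μJ

Answer: 59.25 μJ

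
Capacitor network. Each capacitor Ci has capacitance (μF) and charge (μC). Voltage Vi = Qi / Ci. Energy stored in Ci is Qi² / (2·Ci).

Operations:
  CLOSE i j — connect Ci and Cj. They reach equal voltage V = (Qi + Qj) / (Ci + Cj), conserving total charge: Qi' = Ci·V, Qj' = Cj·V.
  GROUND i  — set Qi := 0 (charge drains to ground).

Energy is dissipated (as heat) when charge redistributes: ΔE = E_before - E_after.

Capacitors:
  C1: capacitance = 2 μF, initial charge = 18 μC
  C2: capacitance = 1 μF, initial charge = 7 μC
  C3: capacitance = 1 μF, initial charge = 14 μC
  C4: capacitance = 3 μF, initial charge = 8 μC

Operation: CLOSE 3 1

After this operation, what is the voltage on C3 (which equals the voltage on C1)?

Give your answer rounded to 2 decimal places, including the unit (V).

Initial: C1(2μF, Q=18μC, V=9.00V), C2(1μF, Q=7μC, V=7.00V), C3(1μF, Q=14μC, V=14.00V), C4(3μF, Q=8μC, V=2.67V)
Op 1: CLOSE 3-1: Q_total=32.00, C_total=3.00, V=10.67; Q3=10.67, Q1=21.33; dissipated=8.333

Answer: 10.67 V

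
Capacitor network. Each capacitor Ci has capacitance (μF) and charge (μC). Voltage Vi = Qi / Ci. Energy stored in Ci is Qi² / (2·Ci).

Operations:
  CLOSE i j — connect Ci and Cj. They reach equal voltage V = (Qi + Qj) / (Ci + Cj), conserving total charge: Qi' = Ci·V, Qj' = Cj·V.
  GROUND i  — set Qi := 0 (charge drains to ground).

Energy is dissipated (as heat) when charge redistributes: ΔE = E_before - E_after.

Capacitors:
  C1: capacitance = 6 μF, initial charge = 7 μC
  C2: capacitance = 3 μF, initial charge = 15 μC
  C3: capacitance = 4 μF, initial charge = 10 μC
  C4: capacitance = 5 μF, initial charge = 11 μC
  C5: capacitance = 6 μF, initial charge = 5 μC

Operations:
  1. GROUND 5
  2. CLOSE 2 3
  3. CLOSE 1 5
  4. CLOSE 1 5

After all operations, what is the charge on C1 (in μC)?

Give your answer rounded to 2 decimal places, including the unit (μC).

Answer: 3.50 μC

Derivation:
Initial: C1(6μF, Q=7μC, V=1.17V), C2(3μF, Q=15μC, V=5.00V), C3(4μF, Q=10μC, V=2.50V), C4(5μF, Q=11μC, V=2.20V), C5(6μF, Q=5μC, V=0.83V)
Op 1: GROUND 5: Q5=0; energy lost=2.083
Op 2: CLOSE 2-3: Q_total=25.00, C_total=7.00, V=3.57; Q2=10.71, Q3=14.29; dissipated=5.357
Op 3: CLOSE 1-5: Q_total=7.00, C_total=12.00, V=0.58; Q1=3.50, Q5=3.50; dissipated=2.042
Op 4: CLOSE 1-5: Q_total=7.00, C_total=12.00, V=0.58; Q1=3.50, Q5=3.50; dissipated=0.000
Final charges: Q1=3.50, Q2=10.71, Q3=14.29, Q4=11.00, Q5=3.50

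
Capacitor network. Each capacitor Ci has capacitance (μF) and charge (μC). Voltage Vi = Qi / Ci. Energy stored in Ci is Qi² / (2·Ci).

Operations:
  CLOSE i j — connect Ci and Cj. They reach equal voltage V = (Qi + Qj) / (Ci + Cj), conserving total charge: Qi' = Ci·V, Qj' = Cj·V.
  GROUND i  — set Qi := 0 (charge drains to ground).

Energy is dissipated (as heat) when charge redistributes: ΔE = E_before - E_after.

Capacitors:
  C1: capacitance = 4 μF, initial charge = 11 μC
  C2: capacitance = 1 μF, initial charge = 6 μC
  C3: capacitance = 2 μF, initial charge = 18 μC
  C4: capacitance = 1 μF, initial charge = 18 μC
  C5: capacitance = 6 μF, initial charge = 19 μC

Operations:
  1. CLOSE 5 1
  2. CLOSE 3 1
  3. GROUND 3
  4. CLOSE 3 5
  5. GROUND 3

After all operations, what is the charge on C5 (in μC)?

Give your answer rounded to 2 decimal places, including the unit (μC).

Initial: C1(4μF, Q=11μC, V=2.75V), C2(1μF, Q=6μC, V=6.00V), C3(2μF, Q=18μC, V=9.00V), C4(1μF, Q=18μC, V=18.00V), C5(6μF, Q=19μC, V=3.17V)
Op 1: CLOSE 5-1: Q_total=30.00, C_total=10.00, V=3.00; Q5=18.00, Q1=12.00; dissipated=0.208
Op 2: CLOSE 3-1: Q_total=30.00, C_total=6.00, V=5.00; Q3=10.00, Q1=20.00; dissipated=24.000
Op 3: GROUND 3: Q3=0; energy lost=25.000
Op 4: CLOSE 3-5: Q_total=18.00, C_total=8.00, V=2.25; Q3=4.50, Q5=13.50; dissipated=6.750
Op 5: GROUND 3: Q3=0; energy lost=5.062
Final charges: Q1=20.00, Q2=6.00, Q3=0.00, Q4=18.00, Q5=13.50

Answer: 13.50 μC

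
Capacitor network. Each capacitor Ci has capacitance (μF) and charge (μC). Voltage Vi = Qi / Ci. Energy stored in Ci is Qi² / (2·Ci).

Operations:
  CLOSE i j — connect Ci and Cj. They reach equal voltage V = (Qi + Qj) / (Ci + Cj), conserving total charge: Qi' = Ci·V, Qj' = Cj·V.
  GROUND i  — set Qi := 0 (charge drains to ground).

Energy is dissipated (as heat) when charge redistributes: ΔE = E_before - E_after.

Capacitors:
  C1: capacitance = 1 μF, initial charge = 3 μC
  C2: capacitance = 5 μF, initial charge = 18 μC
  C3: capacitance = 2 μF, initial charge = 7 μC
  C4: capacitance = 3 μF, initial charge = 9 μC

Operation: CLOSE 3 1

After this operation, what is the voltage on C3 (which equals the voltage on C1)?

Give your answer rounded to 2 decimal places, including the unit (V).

Answer: 3.33 V

Derivation:
Initial: C1(1μF, Q=3μC, V=3.00V), C2(5μF, Q=18μC, V=3.60V), C3(2μF, Q=7μC, V=3.50V), C4(3μF, Q=9μC, V=3.00V)
Op 1: CLOSE 3-1: Q_total=10.00, C_total=3.00, V=3.33; Q3=6.67, Q1=3.33; dissipated=0.083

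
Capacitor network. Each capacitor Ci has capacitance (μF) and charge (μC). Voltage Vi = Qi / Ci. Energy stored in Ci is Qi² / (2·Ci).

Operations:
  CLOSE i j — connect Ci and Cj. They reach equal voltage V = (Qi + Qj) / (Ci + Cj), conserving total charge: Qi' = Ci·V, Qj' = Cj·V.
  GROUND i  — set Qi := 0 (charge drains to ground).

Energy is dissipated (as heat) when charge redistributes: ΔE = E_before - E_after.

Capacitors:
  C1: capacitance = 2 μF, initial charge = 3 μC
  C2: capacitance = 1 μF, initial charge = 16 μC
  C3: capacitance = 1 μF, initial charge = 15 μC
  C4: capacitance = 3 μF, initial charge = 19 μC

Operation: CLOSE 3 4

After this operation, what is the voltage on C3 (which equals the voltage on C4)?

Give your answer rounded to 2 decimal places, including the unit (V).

Initial: C1(2μF, Q=3μC, V=1.50V), C2(1μF, Q=16μC, V=16.00V), C3(1μF, Q=15μC, V=15.00V), C4(3μF, Q=19μC, V=6.33V)
Op 1: CLOSE 3-4: Q_total=34.00, C_total=4.00, V=8.50; Q3=8.50, Q4=25.50; dissipated=28.167

Answer: 8.50 V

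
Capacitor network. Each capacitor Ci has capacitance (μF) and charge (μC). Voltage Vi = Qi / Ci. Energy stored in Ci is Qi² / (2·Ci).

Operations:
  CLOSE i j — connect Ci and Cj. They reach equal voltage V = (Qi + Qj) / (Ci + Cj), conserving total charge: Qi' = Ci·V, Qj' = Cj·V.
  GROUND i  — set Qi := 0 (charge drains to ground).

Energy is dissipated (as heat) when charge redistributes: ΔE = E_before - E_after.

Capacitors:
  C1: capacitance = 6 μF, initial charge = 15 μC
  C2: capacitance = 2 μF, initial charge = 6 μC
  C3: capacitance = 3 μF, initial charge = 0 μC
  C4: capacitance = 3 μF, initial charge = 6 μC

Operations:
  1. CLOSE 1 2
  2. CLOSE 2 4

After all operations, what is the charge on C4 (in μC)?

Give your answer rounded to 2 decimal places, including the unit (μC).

Initial: C1(6μF, Q=15μC, V=2.50V), C2(2μF, Q=6μC, V=3.00V), C3(3μF, Q=0μC, V=0.00V), C4(3μF, Q=6μC, V=2.00V)
Op 1: CLOSE 1-2: Q_total=21.00, C_total=8.00, V=2.62; Q1=15.75, Q2=5.25; dissipated=0.188
Op 2: CLOSE 2-4: Q_total=11.25, C_total=5.00, V=2.25; Q2=4.50, Q4=6.75; dissipated=0.234
Final charges: Q1=15.75, Q2=4.50, Q3=0.00, Q4=6.75

Answer: 6.75 μC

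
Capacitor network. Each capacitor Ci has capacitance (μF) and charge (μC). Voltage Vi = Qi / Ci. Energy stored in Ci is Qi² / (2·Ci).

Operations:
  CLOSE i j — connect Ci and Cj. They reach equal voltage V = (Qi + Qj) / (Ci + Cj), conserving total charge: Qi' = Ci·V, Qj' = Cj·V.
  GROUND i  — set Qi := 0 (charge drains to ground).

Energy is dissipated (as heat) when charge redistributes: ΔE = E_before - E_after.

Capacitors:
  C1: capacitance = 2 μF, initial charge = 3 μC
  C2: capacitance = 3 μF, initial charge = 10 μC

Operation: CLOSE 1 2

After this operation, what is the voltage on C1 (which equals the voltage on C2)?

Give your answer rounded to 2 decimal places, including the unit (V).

Answer: 2.60 V

Derivation:
Initial: C1(2μF, Q=3μC, V=1.50V), C2(3μF, Q=10μC, V=3.33V)
Op 1: CLOSE 1-2: Q_total=13.00, C_total=5.00, V=2.60; Q1=5.20, Q2=7.80; dissipated=2.017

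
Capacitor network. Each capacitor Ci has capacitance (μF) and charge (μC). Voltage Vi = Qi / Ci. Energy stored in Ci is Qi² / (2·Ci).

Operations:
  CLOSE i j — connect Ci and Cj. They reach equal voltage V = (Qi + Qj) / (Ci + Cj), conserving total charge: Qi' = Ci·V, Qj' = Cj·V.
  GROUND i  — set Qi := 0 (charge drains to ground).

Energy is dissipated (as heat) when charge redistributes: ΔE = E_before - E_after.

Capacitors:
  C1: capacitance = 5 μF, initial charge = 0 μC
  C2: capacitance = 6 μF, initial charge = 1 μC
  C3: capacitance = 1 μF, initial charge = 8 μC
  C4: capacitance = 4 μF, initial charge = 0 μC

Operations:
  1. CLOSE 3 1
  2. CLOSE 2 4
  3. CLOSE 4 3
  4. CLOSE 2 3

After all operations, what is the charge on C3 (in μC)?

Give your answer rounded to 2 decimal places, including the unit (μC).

Initial: C1(5μF, Q=0μC, V=0.00V), C2(6μF, Q=1μC, V=0.17V), C3(1μF, Q=8μC, V=8.00V), C4(4μF, Q=0μC, V=0.00V)
Op 1: CLOSE 3-1: Q_total=8.00, C_total=6.00, V=1.33; Q3=1.33, Q1=6.67; dissipated=26.667
Op 2: CLOSE 2-4: Q_total=1.00, C_total=10.00, V=0.10; Q2=0.60, Q4=0.40; dissipated=0.033
Op 3: CLOSE 4-3: Q_total=1.73, C_total=5.00, V=0.35; Q4=1.39, Q3=0.35; dissipated=0.608
Op 4: CLOSE 2-3: Q_total=0.95, C_total=7.00, V=0.14; Q2=0.81, Q3=0.14; dissipated=0.026
Final charges: Q1=6.67, Q2=0.81, Q3=0.14, Q4=1.39

Answer: 0.14 μC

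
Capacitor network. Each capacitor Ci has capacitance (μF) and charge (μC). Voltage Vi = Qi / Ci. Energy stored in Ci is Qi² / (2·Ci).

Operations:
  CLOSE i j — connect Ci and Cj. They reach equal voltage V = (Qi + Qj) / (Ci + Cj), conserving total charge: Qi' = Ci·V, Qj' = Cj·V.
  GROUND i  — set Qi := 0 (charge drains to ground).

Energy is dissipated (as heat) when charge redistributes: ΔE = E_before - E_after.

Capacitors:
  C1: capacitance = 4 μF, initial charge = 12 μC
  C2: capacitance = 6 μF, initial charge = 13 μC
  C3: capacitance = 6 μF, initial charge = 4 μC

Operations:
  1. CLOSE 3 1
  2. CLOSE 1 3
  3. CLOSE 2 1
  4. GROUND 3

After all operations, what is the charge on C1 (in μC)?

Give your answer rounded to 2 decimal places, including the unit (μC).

Answer: 7.76 μC

Derivation:
Initial: C1(4μF, Q=12μC, V=3.00V), C2(6μF, Q=13μC, V=2.17V), C3(6μF, Q=4μC, V=0.67V)
Op 1: CLOSE 3-1: Q_total=16.00, C_total=10.00, V=1.60; Q3=9.60, Q1=6.40; dissipated=6.533
Op 2: CLOSE 1-3: Q_total=16.00, C_total=10.00, V=1.60; Q1=6.40, Q3=9.60; dissipated=0.000
Op 3: CLOSE 2-1: Q_total=19.40, C_total=10.00, V=1.94; Q2=11.64, Q1=7.76; dissipated=0.385
Op 4: GROUND 3: Q3=0; energy lost=7.680
Final charges: Q1=7.76, Q2=11.64, Q3=0.00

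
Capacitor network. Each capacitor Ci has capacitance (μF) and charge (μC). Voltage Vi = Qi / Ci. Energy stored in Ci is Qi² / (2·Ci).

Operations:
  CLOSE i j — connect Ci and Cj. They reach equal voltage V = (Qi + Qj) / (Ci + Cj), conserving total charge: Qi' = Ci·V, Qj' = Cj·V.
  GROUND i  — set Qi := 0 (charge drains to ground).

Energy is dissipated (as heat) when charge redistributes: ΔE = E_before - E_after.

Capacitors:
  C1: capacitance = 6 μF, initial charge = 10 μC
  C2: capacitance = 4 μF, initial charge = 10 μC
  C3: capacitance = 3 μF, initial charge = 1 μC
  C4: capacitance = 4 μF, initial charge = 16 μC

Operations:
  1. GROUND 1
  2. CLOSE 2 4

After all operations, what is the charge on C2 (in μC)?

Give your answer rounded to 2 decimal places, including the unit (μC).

Answer: 13.00 μC

Derivation:
Initial: C1(6μF, Q=10μC, V=1.67V), C2(4μF, Q=10μC, V=2.50V), C3(3μF, Q=1μC, V=0.33V), C4(4μF, Q=16μC, V=4.00V)
Op 1: GROUND 1: Q1=0; energy lost=8.333
Op 2: CLOSE 2-4: Q_total=26.00, C_total=8.00, V=3.25; Q2=13.00, Q4=13.00; dissipated=2.250
Final charges: Q1=0.00, Q2=13.00, Q3=1.00, Q4=13.00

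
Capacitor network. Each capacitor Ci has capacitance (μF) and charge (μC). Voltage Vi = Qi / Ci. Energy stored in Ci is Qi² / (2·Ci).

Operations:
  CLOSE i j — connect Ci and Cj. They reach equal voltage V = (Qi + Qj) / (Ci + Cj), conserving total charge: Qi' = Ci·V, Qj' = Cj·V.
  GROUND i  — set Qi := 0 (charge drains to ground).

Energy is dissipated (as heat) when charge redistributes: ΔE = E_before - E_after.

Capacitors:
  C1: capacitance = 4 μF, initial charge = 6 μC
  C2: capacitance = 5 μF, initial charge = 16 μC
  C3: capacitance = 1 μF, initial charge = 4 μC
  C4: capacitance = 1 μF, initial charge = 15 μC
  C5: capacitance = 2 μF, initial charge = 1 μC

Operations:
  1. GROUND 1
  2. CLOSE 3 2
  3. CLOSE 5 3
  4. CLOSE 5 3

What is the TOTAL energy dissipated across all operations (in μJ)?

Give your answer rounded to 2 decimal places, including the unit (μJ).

Initial: C1(4μF, Q=6μC, V=1.50V), C2(5μF, Q=16μC, V=3.20V), C3(1μF, Q=4μC, V=4.00V), C4(1μF, Q=15μC, V=15.00V), C5(2μF, Q=1μC, V=0.50V)
Op 1: GROUND 1: Q1=0; energy lost=4.500
Op 2: CLOSE 3-2: Q_total=20.00, C_total=6.00, V=3.33; Q3=3.33, Q2=16.67; dissipated=0.267
Op 3: CLOSE 5-3: Q_total=4.33, C_total=3.00, V=1.44; Q5=2.89, Q3=1.44; dissipated=2.676
Op 4: CLOSE 5-3: Q_total=4.33, C_total=3.00, V=1.44; Q5=2.89, Q3=1.44; dissipated=0.000
Total dissipated: 7.443 μJ

Answer: 7.44 μJ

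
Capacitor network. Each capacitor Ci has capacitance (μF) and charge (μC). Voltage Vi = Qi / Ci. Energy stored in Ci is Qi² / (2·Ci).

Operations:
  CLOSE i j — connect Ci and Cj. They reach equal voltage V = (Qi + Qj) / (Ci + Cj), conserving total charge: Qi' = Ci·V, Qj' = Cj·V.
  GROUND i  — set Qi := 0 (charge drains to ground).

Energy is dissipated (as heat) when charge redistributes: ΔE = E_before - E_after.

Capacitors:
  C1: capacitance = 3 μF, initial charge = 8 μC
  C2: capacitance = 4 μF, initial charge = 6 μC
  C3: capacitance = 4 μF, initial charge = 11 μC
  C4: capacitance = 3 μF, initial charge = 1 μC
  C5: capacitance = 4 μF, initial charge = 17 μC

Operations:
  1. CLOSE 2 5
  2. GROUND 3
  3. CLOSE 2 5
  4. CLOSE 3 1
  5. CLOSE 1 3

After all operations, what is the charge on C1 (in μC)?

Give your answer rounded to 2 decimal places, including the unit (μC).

Initial: C1(3μF, Q=8μC, V=2.67V), C2(4μF, Q=6μC, V=1.50V), C3(4μF, Q=11μC, V=2.75V), C4(3μF, Q=1μC, V=0.33V), C5(4μF, Q=17μC, V=4.25V)
Op 1: CLOSE 2-5: Q_total=23.00, C_total=8.00, V=2.88; Q2=11.50, Q5=11.50; dissipated=7.562
Op 2: GROUND 3: Q3=0; energy lost=15.125
Op 3: CLOSE 2-5: Q_total=23.00, C_total=8.00, V=2.88; Q2=11.50, Q5=11.50; dissipated=0.000
Op 4: CLOSE 3-1: Q_total=8.00, C_total=7.00, V=1.14; Q3=4.57, Q1=3.43; dissipated=6.095
Op 5: CLOSE 1-3: Q_total=8.00, C_total=7.00, V=1.14; Q1=3.43, Q3=4.57; dissipated=0.000
Final charges: Q1=3.43, Q2=11.50, Q3=4.57, Q4=1.00, Q5=11.50

Answer: 3.43 μC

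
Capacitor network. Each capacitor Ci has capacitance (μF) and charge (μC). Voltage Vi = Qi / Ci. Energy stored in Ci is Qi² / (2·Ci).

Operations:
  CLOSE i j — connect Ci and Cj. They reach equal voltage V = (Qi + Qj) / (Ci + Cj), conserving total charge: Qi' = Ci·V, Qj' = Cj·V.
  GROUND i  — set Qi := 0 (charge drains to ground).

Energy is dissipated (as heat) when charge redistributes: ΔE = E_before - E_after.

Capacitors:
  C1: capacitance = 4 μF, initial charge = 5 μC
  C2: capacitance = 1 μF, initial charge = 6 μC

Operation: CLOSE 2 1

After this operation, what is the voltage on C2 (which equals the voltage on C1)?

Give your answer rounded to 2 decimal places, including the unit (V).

Answer: 2.20 V

Derivation:
Initial: C1(4μF, Q=5μC, V=1.25V), C2(1μF, Q=6μC, V=6.00V)
Op 1: CLOSE 2-1: Q_total=11.00, C_total=5.00, V=2.20; Q2=2.20, Q1=8.80; dissipated=9.025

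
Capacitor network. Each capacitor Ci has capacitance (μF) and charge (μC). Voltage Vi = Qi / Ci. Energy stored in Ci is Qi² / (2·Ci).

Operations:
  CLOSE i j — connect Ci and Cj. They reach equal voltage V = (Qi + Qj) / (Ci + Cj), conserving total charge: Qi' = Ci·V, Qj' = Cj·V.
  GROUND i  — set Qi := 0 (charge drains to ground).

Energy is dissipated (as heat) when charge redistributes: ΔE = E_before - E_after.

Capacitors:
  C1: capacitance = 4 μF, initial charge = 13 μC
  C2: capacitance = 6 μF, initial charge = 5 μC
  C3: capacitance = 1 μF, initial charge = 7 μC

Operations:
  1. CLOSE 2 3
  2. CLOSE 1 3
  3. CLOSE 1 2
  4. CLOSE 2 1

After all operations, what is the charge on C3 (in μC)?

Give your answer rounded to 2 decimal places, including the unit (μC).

Initial: C1(4μF, Q=13μC, V=3.25V), C2(6μF, Q=5μC, V=0.83V), C3(1μF, Q=7μC, V=7.00V)
Op 1: CLOSE 2-3: Q_total=12.00, C_total=7.00, V=1.71; Q2=10.29, Q3=1.71; dissipated=16.298
Op 2: CLOSE 1-3: Q_total=14.71, C_total=5.00, V=2.94; Q1=11.77, Q3=2.94; dissipated=0.943
Op 3: CLOSE 1-2: Q_total=22.06, C_total=10.00, V=2.21; Q1=8.82, Q2=13.23; dissipated=1.811
Op 4: CLOSE 2-1: Q_total=22.06, C_total=10.00, V=2.21; Q2=13.23, Q1=8.82; dissipated=0.000
Final charges: Q1=8.82, Q2=13.23, Q3=2.94

Answer: 2.94 μC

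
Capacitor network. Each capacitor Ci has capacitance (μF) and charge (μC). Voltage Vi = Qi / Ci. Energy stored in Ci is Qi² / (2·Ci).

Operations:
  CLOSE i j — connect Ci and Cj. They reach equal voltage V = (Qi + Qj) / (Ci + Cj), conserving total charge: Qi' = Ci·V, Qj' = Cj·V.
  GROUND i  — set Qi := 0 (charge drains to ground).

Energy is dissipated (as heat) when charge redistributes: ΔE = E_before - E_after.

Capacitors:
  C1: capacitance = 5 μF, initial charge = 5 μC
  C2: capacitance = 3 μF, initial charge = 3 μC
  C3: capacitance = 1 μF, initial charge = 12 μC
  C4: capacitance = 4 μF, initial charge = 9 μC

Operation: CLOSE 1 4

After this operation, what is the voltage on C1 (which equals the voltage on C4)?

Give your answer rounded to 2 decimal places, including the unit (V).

Answer: 1.56 V

Derivation:
Initial: C1(5μF, Q=5μC, V=1.00V), C2(3μF, Q=3μC, V=1.00V), C3(1μF, Q=12μC, V=12.00V), C4(4μF, Q=9μC, V=2.25V)
Op 1: CLOSE 1-4: Q_total=14.00, C_total=9.00, V=1.56; Q1=7.78, Q4=6.22; dissipated=1.736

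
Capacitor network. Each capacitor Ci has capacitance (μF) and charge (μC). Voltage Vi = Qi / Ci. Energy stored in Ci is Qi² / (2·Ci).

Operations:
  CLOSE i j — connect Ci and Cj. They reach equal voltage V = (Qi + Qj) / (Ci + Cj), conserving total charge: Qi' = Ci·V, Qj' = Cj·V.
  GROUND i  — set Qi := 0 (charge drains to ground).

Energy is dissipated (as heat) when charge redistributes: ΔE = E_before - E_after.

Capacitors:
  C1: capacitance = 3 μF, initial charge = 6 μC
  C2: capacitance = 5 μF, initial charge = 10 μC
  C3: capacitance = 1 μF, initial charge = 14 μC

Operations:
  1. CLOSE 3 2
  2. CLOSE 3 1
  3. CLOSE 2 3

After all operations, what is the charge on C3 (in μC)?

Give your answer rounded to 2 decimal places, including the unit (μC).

Initial: C1(3μF, Q=6μC, V=2.00V), C2(5μF, Q=10μC, V=2.00V), C3(1μF, Q=14μC, V=14.00V)
Op 1: CLOSE 3-2: Q_total=24.00, C_total=6.00, V=4.00; Q3=4.00, Q2=20.00; dissipated=60.000
Op 2: CLOSE 3-1: Q_total=10.00, C_total=4.00, V=2.50; Q3=2.50, Q1=7.50; dissipated=1.500
Op 3: CLOSE 2-3: Q_total=22.50, C_total=6.00, V=3.75; Q2=18.75, Q3=3.75; dissipated=0.938
Final charges: Q1=7.50, Q2=18.75, Q3=3.75

Answer: 3.75 μC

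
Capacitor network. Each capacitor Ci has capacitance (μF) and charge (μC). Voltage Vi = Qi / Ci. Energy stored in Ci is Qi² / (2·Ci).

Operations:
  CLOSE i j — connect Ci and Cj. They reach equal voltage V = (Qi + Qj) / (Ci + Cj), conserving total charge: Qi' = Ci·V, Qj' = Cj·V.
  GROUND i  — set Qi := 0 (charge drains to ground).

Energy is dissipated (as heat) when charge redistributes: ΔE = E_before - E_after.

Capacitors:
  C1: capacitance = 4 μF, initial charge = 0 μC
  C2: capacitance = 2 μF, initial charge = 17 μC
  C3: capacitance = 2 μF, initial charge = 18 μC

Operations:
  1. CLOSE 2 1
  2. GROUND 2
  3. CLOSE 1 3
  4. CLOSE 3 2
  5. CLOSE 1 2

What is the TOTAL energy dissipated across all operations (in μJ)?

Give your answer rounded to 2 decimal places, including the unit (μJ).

Answer: 97.48 μJ

Derivation:
Initial: C1(4μF, Q=0μC, V=0.00V), C2(2μF, Q=17μC, V=8.50V), C3(2μF, Q=18μC, V=9.00V)
Op 1: CLOSE 2-1: Q_total=17.00, C_total=6.00, V=2.83; Q2=5.67, Q1=11.33; dissipated=48.167
Op 2: GROUND 2: Q2=0; energy lost=8.028
Op 3: CLOSE 1-3: Q_total=29.33, C_total=6.00, V=4.89; Q1=19.56, Q3=9.78; dissipated=25.352
Op 4: CLOSE 3-2: Q_total=9.78, C_total=4.00, V=2.44; Q3=4.89, Q2=4.89; dissipated=11.951
Op 5: CLOSE 1-2: Q_total=24.44, C_total=6.00, V=4.07; Q1=16.30, Q2=8.15; dissipated=3.984
Total dissipated: 97.480 μJ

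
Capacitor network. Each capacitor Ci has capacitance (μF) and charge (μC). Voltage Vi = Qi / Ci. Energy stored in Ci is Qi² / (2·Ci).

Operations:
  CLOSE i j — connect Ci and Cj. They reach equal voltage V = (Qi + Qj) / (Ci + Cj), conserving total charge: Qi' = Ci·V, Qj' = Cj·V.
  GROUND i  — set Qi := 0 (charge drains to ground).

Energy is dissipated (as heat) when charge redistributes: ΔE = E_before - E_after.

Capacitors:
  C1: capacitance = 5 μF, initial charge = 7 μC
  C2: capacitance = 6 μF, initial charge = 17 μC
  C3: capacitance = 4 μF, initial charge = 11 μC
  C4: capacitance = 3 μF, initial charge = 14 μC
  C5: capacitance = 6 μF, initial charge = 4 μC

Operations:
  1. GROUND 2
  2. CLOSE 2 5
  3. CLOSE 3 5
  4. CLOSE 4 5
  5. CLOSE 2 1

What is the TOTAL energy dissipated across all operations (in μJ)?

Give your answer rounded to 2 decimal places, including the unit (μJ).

Answer: 44.64 μJ

Derivation:
Initial: C1(5μF, Q=7μC, V=1.40V), C2(6μF, Q=17μC, V=2.83V), C3(4μF, Q=11μC, V=2.75V), C4(3μF, Q=14μC, V=4.67V), C5(6μF, Q=4μC, V=0.67V)
Op 1: GROUND 2: Q2=0; energy lost=24.083
Op 2: CLOSE 2-5: Q_total=4.00, C_total=12.00, V=0.33; Q2=2.00, Q5=2.00; dissipated=0.667
Op 3: CLOSE 3-5: Q_total=13.00, C_total=10.00, V=1.30; Q3=5.20, Q5=7.80; dissipated=7.008
Op 4: CLOSE 4-5: Q_total=21.80, C_total=9.00, V=2.42; Q4=7.27, Q5=14.53; dissipated=11.334
Op 5: CLOSE 2-1: Q_total=9.00, C_total=11.00, V=0.82; Q2=4.91, Q1=4.09; dissipated=1.552
Total dissipated: 44.644 μJ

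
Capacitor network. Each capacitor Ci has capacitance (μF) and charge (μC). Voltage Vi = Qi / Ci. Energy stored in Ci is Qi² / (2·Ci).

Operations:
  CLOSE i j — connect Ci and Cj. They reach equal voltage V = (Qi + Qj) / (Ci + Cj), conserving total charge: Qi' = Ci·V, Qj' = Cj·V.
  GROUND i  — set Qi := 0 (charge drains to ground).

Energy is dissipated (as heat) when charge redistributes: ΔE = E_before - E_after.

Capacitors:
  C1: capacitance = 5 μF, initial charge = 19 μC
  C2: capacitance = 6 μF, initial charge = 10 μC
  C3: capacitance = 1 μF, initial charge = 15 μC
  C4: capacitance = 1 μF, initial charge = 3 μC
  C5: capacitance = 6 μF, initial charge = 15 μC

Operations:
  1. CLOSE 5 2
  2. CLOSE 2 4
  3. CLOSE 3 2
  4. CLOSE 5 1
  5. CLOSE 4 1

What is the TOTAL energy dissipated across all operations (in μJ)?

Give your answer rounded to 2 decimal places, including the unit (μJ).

Initial: C1(5μF, Q=19μC, V=3.80V), C2(6μF, Q=10μC, V=1.67V), C3(1μF, Q=15μC, V=15.00V), C4(1μF, Q=3μC, V=3.00V), C5(6μF, Q=15μC, V=2.50V)
Op 1: CLOSE 5-2: Q_total=25.00, C_total=12.00, V=2.08; Q5=12.50, Q2=12.50; dissipated=1.042
Op 2: CLOSE 2-4: Q_total=15.50, C_total=7.00, V=2.21; Q2=13.29, Q4=2.21; dissipated=0.360
Op 3: CLOSE 3-2: Q_total=28.29, C_total=7.00, V=4.04; Q3=4.04, Q2=24.24; dissipated=70.060
Op 4: CLOSE 5-1: Q_total=31.50, C_total=11.00, V=2.86; Q5=17.18, Q1=14.32; dissipated=4.019
Op 5: CLOSE 4-1: Q_total=16.53, C_total=6.00, V=2.76; Q4=2.76, Q1=13.78; dissipated=0.176
Total dissipated: 75.657 μJ

Answer: 75.66 μJ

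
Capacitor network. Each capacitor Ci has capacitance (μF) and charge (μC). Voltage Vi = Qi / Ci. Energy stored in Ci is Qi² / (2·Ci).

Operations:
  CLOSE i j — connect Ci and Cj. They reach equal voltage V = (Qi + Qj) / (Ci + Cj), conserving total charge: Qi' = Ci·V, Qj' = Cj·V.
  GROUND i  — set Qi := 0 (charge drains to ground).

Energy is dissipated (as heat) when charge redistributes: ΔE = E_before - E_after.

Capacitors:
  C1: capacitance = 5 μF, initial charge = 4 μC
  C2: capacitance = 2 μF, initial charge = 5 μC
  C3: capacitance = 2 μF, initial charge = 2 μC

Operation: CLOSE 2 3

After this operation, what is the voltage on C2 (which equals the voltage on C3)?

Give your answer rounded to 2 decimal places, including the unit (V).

Answer: 1.75 V

Derivation:
Initial: C1(5μF, Q=4μC, V=0.80V), C2(2μF, Q=5μC, V=2.50V), C3(2μF, Q=2μC, V=1.00V)
Op 1: CLOSE 2-3: Q_total=7.00, C_total=4.00, V=1.75; Q2=3.50, Q3=3.50; dissipated=1.125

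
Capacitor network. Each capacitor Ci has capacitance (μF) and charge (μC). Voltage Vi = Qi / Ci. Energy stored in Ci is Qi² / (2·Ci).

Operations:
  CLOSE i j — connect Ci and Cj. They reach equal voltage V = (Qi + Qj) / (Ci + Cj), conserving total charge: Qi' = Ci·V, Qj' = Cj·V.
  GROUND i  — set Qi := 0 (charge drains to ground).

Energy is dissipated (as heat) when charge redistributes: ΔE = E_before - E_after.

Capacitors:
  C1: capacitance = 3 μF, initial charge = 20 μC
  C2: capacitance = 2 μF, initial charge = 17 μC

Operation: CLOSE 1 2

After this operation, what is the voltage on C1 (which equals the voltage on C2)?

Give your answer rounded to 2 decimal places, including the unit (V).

Initial: C1(3μF, Q=20μC, V=6.67V), C2(2μF, Q=17μC, V=8.50V)
Op 1: CLOSE 1-2: Q_total=37.00, C_total=5.00, V=7.40; Q1=22.20, Q2=14.80; dissipated=2.017

Answer: 7.40 V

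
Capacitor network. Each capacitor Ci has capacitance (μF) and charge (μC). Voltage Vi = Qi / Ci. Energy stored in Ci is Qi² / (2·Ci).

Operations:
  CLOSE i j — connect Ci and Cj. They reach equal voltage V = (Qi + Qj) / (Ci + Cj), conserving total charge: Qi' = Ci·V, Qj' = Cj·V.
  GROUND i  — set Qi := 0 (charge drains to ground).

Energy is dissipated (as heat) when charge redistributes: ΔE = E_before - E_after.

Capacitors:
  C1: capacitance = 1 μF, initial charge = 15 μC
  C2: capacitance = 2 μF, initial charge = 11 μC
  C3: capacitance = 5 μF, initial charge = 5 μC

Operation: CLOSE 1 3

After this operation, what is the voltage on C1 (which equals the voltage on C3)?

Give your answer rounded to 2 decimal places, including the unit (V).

Answer: 3.33 V

Derivation:
Initial: C1(1μF, Q=15μC, V=15.00V), C2(2μF, Q=11μC, V=5.50V), C3(5μF, Q=5μC, V=1.00V)
Op 1: CLOSE 1-3: Q_total=20.00, C_total=6.00, V=3.33; Q1=3.33, Q3=16.67; dissipated=81.667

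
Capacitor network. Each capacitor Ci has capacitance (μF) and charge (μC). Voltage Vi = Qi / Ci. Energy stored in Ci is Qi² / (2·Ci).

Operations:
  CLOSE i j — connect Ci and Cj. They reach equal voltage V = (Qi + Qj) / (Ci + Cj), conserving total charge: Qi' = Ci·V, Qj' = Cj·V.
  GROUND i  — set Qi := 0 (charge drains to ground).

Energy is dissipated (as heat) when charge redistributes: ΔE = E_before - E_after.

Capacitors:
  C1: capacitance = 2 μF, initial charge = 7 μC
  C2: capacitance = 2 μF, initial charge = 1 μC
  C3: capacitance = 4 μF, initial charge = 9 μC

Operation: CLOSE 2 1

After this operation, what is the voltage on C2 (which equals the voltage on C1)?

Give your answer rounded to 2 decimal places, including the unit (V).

Answer: 2.00 V

Derivation:
Initial: C1(2μF, Q=7μC, V=3.50V), C2(2μF, Q=1μC, V=0.50V), C3(4μF, Q=9μC, V=2.25V)
Op 1: CLOSE 2-1: Q_total=8.00, C_total=4.00, V=2.00; Q2=4.00, Q1=4.00; dissipated=4.500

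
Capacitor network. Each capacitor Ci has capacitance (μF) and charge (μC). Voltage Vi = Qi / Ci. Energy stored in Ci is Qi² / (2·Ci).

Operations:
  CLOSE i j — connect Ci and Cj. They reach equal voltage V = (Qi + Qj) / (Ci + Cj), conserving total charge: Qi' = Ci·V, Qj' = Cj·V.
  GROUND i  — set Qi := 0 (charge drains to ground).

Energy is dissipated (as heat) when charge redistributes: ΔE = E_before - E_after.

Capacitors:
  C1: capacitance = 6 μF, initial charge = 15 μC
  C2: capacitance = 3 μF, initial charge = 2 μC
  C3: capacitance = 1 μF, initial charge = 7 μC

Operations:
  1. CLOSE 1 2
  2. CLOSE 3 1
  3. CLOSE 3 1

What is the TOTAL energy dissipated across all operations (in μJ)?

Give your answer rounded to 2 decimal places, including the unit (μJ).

Answer: 14.56 μJ

Derivation:
Initial: C1(6μF, Q=15μC, V=2.50V), C2(3μF, Q=2μC, V=0.67V), C3(1μF, Q=7μC, V=7.00V)
Op 1: CLOSE 1-2: Q_total=17.00, C_total=9.00, V=1.89; Q1=11.33, Q2=5.67; dissipated=3.361
Op 2: CLOSE 3-1: Q_total=18.33, C_total=7.00, V=2.62; Q3=2.62, Q1=15.71; dissipated=11.196
Op 3: CLOSE 3-1: Q_total=18.33, C_total=7.00, V=2.62; Q3=2.62, Q1=15.71; dissipated=0.000
Total dissipated: 14.557 μJ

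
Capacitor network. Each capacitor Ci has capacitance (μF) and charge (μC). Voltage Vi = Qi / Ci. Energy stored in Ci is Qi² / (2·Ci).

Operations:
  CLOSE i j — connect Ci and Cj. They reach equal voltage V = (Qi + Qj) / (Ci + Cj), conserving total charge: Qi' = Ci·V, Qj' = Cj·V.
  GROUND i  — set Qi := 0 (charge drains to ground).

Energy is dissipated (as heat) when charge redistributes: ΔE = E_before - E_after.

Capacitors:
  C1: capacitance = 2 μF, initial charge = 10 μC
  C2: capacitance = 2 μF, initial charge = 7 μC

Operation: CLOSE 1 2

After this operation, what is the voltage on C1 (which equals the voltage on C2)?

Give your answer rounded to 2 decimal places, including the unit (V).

Initial: C1(2μF, Q=10μC, V=5.00V), C2(2μF, Q=7μC, V=3.50V)
Op 1: CLOSE 1-2: Q_total=17.00, C_total=4.00, V=4.25; Q1=8.50, Q2=8.50; dissipated=1.125

Answer: 4.25 V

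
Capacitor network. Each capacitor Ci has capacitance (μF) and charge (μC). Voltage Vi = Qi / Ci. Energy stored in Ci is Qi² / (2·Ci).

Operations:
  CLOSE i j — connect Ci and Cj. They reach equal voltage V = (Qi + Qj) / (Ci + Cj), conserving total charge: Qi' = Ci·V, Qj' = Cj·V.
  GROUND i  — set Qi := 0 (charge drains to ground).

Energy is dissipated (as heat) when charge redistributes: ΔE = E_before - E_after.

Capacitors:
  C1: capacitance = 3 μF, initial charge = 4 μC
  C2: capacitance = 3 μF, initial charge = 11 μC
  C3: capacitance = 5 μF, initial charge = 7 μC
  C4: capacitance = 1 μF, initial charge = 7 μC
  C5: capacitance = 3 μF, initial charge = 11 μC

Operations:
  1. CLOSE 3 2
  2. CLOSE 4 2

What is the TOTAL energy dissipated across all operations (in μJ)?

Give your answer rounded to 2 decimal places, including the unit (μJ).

Answer: 13.28 μJ

Derivation:
Initial: C1(3μF, Q=4μC, V=1.33V), C2(3μF, Q=11μC, V=3.67V), C3(5μF, Q=7μC, V=1.40V), C4(1μF, Q=7μC, V=7.00V), C5(3μF, Q=11μC, V=3.67V)
Op 1: CLOSE 3-2: Q_total=18.00, C_total=8.00, V=2.25; Q3=11.25, Q2=6.75; dissipated=4.817
Op 2: CLOSE 4-2: Q_total=13.75, C_total=4.00, V=3.44; Q4=3.44, Q2=10.31; dissipated=8.461
Total dissipated: 13.278 μJ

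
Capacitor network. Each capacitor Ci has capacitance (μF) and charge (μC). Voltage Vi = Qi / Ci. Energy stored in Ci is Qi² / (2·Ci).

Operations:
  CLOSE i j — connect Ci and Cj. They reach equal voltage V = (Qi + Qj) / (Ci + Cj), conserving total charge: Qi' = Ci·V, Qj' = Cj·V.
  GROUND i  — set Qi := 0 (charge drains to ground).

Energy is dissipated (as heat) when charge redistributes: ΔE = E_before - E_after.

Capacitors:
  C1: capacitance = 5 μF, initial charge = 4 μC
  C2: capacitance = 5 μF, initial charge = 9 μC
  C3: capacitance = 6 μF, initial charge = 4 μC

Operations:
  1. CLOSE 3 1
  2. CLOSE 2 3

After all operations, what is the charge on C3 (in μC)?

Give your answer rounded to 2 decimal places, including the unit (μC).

Initial: C1(5μF, Q=4μC, V=0.80V), C2(5μF, Q=9μC, V=1.80V), C3(6μF, Q=4μC, V=0.67V)
Op 1: CLOSE 3-1: Q_total=8.00, C_total=11.00, V=0.73; Q3=4.36, Q1=3.64; dissipated=0.024
Op 2: CLOSE 2-3: Q_total=13.36, C_total=11.00, V=1.21; Q2=6.07, Q3=7.29; dissipated=1.569
Final charges: Q1=3.64, Q2=6.07, Q3=7.29

Answer: 7.29 μC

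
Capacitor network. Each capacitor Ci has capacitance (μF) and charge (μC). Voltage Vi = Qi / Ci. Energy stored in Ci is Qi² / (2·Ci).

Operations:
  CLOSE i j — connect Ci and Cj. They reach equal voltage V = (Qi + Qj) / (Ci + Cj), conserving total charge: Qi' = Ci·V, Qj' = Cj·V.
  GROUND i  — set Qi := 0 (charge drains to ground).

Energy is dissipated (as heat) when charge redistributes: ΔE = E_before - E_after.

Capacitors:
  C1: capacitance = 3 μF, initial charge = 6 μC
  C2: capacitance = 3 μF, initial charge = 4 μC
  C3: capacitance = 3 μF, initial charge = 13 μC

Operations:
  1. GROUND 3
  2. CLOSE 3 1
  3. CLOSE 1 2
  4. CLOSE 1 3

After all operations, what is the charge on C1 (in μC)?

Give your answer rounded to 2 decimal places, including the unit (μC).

Answer: 3.25 μC

Derivation:
Initial: C1(3μF, Q=6μC, V=2.00V), C2(3μF, Q=4μC, V=1.33V), C3(3μF, Q=13μC, V=4.33V)
Op 1: GROUND 3: Q3=0; energy lost=28.167
Op 2: CLOSE 3-1: Q_total=6.00, C_total=6.00, V=1.00; Q3=3.00, Q1=3.00; dissipated=3.000
Op 3: CLOSE 1-2: Q_total=7.00, C_total=6.00, V=1.17; Q1=3.50, Q2=3.50; dissipated=0.083
Op 4: CLOSE 1-3: Q_total=6.50, C_total=6.00, V=1.08; Q1=3.25, Q3=3.25; dissipated=0.021
Final charges: Q1=3.25, Q2=3.50, Q3=3.25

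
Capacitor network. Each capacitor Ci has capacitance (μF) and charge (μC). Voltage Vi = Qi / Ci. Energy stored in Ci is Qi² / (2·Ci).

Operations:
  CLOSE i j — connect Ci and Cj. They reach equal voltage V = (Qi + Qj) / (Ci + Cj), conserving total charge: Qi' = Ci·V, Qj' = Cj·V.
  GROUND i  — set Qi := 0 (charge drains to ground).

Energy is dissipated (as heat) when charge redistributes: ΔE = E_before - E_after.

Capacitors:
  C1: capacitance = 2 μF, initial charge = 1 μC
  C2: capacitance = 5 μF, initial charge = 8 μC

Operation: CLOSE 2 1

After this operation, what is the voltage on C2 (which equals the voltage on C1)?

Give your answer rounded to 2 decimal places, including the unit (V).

Initial: C1(2μF, Q=1μC, V=0.50V), C2(5μF, Q=8μC, V=1.60V)
Op 1: CLOSE 2-1: Q_total=9.00, C_total=7.00, V=1.29; Q2=6.43, Q1=2.57; dissipated=0.864

Answer: 1.29 V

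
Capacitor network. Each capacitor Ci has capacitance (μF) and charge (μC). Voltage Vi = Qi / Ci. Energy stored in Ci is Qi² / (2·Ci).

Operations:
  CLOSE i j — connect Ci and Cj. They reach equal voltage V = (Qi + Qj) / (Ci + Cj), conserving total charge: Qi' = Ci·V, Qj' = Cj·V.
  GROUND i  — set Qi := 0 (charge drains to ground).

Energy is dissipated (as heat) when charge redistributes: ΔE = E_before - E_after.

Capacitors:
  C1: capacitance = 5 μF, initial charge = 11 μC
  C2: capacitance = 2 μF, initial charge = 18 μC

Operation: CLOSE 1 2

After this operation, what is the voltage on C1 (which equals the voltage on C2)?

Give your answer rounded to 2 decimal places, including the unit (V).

Answer: 4.14 V

Derivation:
Initial: C1(5μF, Q=11μC, V=2.20V), C2(2μF, Q=18μC, V=9.00V)
Op 1: CLOSE 1-2: Q_total=29.00, C_total=7.00, V=4.14; Q1=20.71, Q2=8.29; dissipated=33.029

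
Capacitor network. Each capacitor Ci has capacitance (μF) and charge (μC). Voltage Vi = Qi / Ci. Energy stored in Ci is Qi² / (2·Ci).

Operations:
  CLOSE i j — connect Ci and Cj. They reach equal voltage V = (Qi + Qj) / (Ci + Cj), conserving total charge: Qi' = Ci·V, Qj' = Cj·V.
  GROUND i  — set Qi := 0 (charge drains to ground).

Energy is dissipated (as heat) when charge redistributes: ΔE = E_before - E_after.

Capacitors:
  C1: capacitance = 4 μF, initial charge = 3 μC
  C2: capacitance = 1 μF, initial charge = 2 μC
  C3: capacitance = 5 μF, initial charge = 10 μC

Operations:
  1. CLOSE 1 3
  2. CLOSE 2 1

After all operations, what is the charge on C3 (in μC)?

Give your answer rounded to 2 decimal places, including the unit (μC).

Answer: 7.22 μC

Derivation:
Initial: C1(4μF, Q=3μC, V=0.75V), C2(1μF, Q=2μC, V=2.00V), C3(5μF, Q=10μC, V=2.00V)
Op 1: CLOSE 1-3: Q_total=13.00, C_total=9.00, V=1.44; Q1=5.78, Q3=7.22; dissipated=1.736
Op 2: CLOSE 2-1: Q_total=7.78, C_total=5.00, V=1.56; Q2=1.56, Q1=6.22; dissipated=0.123
Final charges: Q1=6.22, Q2=1.56, Q3=7.22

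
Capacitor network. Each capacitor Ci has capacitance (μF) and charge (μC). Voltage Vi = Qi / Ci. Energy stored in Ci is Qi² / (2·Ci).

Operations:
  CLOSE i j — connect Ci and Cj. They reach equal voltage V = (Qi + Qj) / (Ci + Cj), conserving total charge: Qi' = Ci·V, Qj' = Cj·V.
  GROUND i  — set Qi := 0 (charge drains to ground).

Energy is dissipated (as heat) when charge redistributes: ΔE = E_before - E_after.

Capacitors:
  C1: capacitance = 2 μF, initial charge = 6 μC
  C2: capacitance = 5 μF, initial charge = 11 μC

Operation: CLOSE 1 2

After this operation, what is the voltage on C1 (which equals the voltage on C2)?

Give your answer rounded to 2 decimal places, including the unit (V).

Initial: C1(2μF, Q=6μC, V=3.00V), C2(5μF, Q=11μC, V=2.20V)
Op 1: CLOSE 1-2: Q_total=17.00, C_total=7.00, V=2.43; Q1=4.86, Q2=12.14; dissipated=0.457

Answer: 2.43 V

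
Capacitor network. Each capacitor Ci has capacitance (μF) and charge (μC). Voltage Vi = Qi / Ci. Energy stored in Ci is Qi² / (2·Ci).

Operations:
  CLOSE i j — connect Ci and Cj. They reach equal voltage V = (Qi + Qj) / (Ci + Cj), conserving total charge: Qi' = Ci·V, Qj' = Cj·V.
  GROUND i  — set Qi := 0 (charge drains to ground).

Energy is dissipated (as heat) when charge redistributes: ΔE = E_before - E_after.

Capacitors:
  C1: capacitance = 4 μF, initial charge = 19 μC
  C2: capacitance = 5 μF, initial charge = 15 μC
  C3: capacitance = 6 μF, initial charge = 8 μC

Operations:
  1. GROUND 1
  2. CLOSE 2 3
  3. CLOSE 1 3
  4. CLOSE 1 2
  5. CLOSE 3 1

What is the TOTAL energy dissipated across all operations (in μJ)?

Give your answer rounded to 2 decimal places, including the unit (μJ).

Answer: 55.20 μJ

Derivation:
Initial: C1(4μF, Q=19μC, V=4.75V), C2(5μF, Q=15μC, V=3.00V), C3(6μF, Q=8μC, V=1.33V)
Op 1: GROUND 1: Q1=0; energy lost=45.125
Op 2: CLOSE 2-3: Q_total=23.00, C_total=11.00, V=2.09; Q2=10.45, Q3=12.55; dissipated=3.788
Op 3: CLOSE 1-3: Q_total=12.55, C_total=10.00, V=1.25; Q1=5.02, Q3=7.53; dissipated=5.246
Op 4: CLOSE 1-2: Q_total=15.47, C_total=9.00, V=1.72; Q1=6.88, Q2=8.60; dissipated=0.777
Op 5: CLOSE 3-1: Q_total=14.40, C_total=10.00, V=1.44; Q3=8.64, Q1=5.76; dissipated=0.259
Total dissipated: 55.195 μJ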